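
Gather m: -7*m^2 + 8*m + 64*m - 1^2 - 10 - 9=-7*m^2 + 72*m - 20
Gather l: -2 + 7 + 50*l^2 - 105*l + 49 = 50*l^2 - 105*l + 54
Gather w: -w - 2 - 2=-w - 4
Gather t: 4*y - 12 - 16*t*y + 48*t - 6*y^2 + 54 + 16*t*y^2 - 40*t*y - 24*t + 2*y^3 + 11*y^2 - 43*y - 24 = t*(16*y^2 - 56*y + 24) + 2*y^3 + 5*y^2 - 39*y + 18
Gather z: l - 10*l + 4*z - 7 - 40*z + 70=-9*l - 36*z + 63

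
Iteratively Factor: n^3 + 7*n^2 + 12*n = (n)*(n^2 + 7*n + 12) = n*(n + 3)*(n + 4)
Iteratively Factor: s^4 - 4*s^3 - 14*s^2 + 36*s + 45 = (s + 1)*(s^3 - 5*s^2 - 9*s + 45) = (s + 1)*(s + 3)*(s^2 - 8*s + 15) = (s - 5)*(s + 1)*(s + 3)*(s - 3)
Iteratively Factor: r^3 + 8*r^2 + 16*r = (r + 4)*(r^2 + 4*r) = r*(r + 4)*(r + 4)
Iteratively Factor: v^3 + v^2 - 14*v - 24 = (v - 4)*(v^2 + 5*v + 6) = (v - 4)*(v + 3)*(v + 2)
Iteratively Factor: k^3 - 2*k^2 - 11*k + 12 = (k - 1)*(k^2 - k - 12) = (k - 1)*(k + 3)*(k - 4)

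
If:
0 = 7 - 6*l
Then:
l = 7/6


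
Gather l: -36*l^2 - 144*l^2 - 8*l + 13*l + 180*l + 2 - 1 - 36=-180*l^2 + 185*l - 35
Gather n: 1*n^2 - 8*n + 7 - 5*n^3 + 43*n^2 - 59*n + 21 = -5*n^3 + 44*n^2 - 67*n + 28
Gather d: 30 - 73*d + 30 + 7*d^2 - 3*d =7*d^2 - 76*d + 60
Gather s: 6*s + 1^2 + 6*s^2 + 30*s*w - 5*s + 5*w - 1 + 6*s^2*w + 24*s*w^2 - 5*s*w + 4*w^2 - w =s^2*(6*w + 6) + s*(24*w^2 + 25*w + 1) + 4*w^2 + 4*w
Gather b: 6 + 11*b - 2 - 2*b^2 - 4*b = -2*b^2 + 7*b + 4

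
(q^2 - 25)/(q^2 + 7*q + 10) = (q - 5)/(q + 2)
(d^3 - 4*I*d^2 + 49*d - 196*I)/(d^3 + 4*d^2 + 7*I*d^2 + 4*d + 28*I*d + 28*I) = (d^2 - 11*I*d - 28)/(d^2 + 4*d + 4)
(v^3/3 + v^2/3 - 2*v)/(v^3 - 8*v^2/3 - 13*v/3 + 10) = v*(v^2 + v - 6)/(3*v^3 - 8*v^2 - 13*v + 30)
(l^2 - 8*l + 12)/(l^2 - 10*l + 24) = (l - 2)/(l - 4)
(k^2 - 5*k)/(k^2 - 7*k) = (k - 5)/(k - 7)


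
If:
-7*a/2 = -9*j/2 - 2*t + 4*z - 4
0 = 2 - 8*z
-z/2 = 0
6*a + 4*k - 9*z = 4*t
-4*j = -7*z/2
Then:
No Solution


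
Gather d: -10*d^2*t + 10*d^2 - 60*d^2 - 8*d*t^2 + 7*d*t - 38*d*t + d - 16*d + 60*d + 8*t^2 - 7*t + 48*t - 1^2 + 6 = d^2*(-10*t - 50) + d*(-8*t^2 - 31*t + 45) + 8*t^2 + 41*t + 5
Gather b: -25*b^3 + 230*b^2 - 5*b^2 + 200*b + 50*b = -25*b^3 + 225*b^2 + 250*b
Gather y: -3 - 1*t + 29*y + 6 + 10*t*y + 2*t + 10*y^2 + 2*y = t + 10*y^2 + y*(10*t + 31) + 3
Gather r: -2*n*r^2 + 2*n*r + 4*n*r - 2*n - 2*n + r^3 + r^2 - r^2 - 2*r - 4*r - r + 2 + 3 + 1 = -2*n*r^2 - 4*n + r^3 + r*(6*n - 7) + 6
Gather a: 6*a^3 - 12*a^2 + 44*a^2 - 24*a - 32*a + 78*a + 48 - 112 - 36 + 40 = 6*a^3 + 32*a^2 + 22*a - 60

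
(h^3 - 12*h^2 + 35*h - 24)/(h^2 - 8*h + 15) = (h^2 - 9*h + 8)/(h - 5)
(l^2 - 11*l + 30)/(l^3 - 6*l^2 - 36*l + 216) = (l - 5)/(l^2 - 36)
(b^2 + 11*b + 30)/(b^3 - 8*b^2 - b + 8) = (b^2 + 11*b + 30)/(b^3 - 8*b^2 - b + 8)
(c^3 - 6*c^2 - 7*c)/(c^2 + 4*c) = (c^2 - 6*c - 7)/(c + 4)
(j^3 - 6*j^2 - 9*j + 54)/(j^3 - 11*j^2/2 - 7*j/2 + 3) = 2*(j^2 - 9)/(2*j^2 + j - 1)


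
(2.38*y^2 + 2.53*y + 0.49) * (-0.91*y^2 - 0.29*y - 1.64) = -2.1658*y^4 - 2.9925*y^3 - 5.0828*y^2 - 4.2913*y - 0.8036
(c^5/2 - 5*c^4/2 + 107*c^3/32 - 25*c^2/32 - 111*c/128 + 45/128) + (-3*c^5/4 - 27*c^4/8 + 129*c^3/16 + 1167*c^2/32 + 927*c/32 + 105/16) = -c^5/4 - 47*c^4/8 + 365*c^3/32 + 571*c^2/16 + 3597*c/128 + 885/128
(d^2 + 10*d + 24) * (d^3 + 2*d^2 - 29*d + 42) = d^5 + 12*d^4 + 15*d^3 - 200*d^2 - 276*d + 1008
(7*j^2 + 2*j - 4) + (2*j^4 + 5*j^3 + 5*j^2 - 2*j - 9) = 2*j^4 + 5*j^3 + 12*j^2 - 13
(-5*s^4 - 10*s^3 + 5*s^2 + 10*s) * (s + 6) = -5*s^5 - 40*s^4 - 55*s^3 + 40*s^2 + 60*s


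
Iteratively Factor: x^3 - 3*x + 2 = (x - 1)*(x^2 + x - 2) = (x - 1)*(x + 2)*(x - 1)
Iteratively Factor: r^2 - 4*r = (r)*(r - 4)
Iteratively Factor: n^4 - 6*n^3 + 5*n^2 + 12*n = (n + 1)*(n^3 - 7*n^2 + 12*n) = (n - 4)*(n + 1)*(n^2 - 3*n) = n*(n - 4)*(n + 1)*(n - 3)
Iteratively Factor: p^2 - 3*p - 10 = (p - 5)*(p + 2)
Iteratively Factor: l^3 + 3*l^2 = (l + 3)*(l^2) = l*(l + 3)*(l)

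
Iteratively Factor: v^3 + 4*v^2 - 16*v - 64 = (v - 4)*(v^2 + 8*v + 16) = (v - 4)*(v + 4)*(v + 4)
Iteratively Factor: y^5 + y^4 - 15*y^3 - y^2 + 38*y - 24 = (y + 2)*(y^4 - y^3 - 13*y^2 + 25*y - 12) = (y - 3)*(y + 2)*(y^3 + 2*y^2 - 7*y + 4) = (y - 3)*(y - 1)*(y + 2)*(y^2 + 3*y - 4) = (y - 3)*(y - 1)^2*(y + 2)*(y + 4)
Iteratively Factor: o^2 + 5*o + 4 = (o + 4)*(o + 1)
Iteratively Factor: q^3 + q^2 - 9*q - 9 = (q + 1)*(q^2 - 9) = (q + 1)*(q + 3)*(q - 3)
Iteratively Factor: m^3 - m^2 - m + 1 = (m - 1)*(m^2 - 1) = (m - 1)^2*(m + 1)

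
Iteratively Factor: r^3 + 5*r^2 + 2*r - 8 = (r + 2)*(r^2 + 3*r - 4) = (r + 2)*(r + 4)*(r - 1)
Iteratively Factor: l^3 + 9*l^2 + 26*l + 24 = (l + 2)*(l^2 + 7*l + 12) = (l + 2)*(l + 3)*(l + 4)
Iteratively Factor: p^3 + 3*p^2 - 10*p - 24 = (p + 4)*(p^2 - p - 6) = (p + 2)*(p + 4)*(p - 3)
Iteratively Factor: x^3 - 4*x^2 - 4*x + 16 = (x - 4)*(x^2 - 4) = (x - 4)*(x - 2)*(x + 2)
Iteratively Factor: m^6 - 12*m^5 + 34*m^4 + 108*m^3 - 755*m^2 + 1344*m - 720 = (m - 3)*(m^5 - 9*m^4 + 7*m^3 + 129*m^2 - 368*m + 240) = (m - 3)^2*(m^4 - 6*m^3 - 11*m^2 + 96*m - 80) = (m - 3)^2*(m + 4)*(m^3 - 10*m^2 + 29*m - 20) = (m - 4)*(m - 3)^2*(m + 4)*(m^2 - 6*m + 5) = (m - 5)*(m - 4)*(m - 3)^2*(m + 4)*(m - 1)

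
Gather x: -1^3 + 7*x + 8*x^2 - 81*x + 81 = 8*x^2 - 74*x + 80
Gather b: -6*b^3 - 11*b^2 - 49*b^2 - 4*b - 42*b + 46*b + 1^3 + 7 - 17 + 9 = -6*b^3 - 60*b^2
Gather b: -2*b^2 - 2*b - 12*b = -2*b^2 - 14*b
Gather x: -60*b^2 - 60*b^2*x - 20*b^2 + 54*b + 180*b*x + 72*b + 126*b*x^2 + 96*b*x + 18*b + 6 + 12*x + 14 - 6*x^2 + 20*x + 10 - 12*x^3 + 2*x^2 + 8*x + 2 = -80*b^2 + 144*b - 12*x^3 + x^2*(126*b - 4) + x*(-60*b^2 + 276*b + 40) + 32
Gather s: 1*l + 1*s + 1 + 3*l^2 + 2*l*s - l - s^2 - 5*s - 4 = 3*l^2 - s^2 + s*(2*l - 4) - 3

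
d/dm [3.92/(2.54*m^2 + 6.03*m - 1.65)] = (-19.9136*m - 23.6376)/(2.54*m^2 + 6.03*m - 1.65)^2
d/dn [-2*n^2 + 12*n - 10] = 12 - 4*n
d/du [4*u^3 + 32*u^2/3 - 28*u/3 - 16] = 12*u^2 + 64*u/3 - 28/3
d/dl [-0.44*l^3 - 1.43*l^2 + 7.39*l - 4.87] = -1.32*l^2 - 2.86*l + 7.39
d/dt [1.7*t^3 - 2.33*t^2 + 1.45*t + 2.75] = 5.1*t^2 - 4.66*t + 1.45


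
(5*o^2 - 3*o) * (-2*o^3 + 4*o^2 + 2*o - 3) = -10*o^5 + 26*o^4 - 2*o^3 - 21*o^2 + 9*o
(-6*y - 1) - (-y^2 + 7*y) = y^2 - 13*y - 1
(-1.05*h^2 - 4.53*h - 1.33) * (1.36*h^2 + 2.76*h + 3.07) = -1.428*h^4 - 9.0588*h^3 - 17.5351*h^2 - 17.5779*h - 4.0831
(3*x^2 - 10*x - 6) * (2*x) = 6*x^3 - 20*x^2 - 12*x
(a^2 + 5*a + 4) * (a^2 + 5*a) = a^4 + 10*a^3 + 29*a^2 + 20*a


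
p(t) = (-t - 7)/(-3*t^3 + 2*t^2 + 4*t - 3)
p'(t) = (-t - 7)*(9*t^2 - 4*t - 4)/(-3*t^3 + 2*t^2 + 4*t - 3)^2 - 1/(-3*t^3 + 2*t^2 + 4*t - 3)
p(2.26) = 0.50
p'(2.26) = -0.85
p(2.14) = 0.62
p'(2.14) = -1.15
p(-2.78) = -0.06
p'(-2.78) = -0.09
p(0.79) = 109.85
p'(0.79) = 2404.28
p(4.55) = 0.05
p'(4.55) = -0.03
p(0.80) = 139.29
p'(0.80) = 3599.49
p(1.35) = 6.25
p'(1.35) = -32.00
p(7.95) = 0.01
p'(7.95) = -0.00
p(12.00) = 0.00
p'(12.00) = 0.00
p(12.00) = 0.00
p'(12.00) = 0.00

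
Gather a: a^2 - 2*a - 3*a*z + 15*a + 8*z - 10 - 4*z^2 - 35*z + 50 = a^2 + a*(13 - 3*z) - 4*z^2 - 27*z + 40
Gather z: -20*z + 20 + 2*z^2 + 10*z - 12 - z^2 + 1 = z^2 - 10*z + 9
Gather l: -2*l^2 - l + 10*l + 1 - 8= -2*l^2 + 9*l - 7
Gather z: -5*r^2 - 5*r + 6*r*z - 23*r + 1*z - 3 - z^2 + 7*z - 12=-5*r^2 - 28*r - z^2 + z*(6*r + 8) - 15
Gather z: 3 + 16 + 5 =24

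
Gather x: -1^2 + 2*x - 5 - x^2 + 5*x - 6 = -x^2 + 7*x - 12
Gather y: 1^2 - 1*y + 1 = 2 - y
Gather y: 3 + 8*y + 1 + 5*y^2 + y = 5*y^2 + 9*y + 4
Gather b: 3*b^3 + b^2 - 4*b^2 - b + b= 3*b^3 - 3*b^2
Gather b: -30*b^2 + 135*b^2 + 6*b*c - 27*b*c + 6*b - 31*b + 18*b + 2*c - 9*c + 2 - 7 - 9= 105*b^2 + b*(-21*c - 7) - 7*c - 14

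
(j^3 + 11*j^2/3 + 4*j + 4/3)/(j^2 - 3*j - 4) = (3*j^2 + 8*j + 4)/(3*(j - 4))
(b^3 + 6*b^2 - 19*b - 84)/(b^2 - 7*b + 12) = (b^2 + 10*b + 21)/(b - 3)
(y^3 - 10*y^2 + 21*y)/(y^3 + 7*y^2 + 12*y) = (y^2 - 10*y + 21)/(y^2 + 7*y + 12)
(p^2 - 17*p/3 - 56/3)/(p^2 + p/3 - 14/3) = (p - 8)/(p - 2)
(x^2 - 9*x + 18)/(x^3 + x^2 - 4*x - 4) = (x^2 - 9*x + 18)/(x^3 + x^2 - 4*x - 4)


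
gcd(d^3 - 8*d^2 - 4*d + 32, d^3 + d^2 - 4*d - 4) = d^2 - 4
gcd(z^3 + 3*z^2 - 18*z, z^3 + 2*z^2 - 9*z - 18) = z - 3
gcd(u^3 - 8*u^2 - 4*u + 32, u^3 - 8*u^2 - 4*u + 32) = u^3 - 8*u^2 - 4*u + 32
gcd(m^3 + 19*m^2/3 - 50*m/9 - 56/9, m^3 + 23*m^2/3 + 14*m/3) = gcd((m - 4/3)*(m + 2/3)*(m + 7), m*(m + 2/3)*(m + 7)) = m^2 + 23*m/3 + 14/3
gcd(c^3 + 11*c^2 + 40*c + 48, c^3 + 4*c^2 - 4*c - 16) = c + 4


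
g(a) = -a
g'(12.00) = -1.00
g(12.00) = -12.00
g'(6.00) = -1.00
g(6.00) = -6.00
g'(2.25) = -1.00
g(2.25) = -2.25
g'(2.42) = -1.00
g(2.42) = -2.42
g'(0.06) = -1.00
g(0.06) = -0.06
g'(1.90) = -1.00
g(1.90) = -1.90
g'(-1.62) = -1.00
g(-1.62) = 1.62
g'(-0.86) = -1.00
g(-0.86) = 0.86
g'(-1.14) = -1.00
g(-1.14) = 1.14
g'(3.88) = -1.00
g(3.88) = -3.88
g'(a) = -1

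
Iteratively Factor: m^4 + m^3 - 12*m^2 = (m + 4)*(m^3 - 3*m^2) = m*(m + 4)*(m^2 - 3*m) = m*(m - 3)*(m + 4)*(m)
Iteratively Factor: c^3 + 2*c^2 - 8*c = (c + 4)*(c^2 - 2*c) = c*(c + 4)*(c - 2)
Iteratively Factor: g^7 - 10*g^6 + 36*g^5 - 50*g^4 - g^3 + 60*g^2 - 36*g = (g + 1)*(g^6 - 11*g^5 + 47*g^4 - 97*g^3 + 96*g^2 - 36*g) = g*(g + 1)*(g^5 - 11*g^4 + 47*g^3 - 97*g^2 + 96*g - 36) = g*(g - 2)*(g + 1)*(g^4 - 9*g^3 + 29*g^2 - 39*g + 18) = g*(g - 2)^2*(g + 1)*(g^3 - 7*g^2 + 15*g - 9) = g*(g - 3)*(g - 2)^2*(g + 1)*(g^2 - 4*g + 3) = g*(g - 3)^2*(g - 2)^2*(g + 1)*(g - 1)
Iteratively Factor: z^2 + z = (z + 1)*(z)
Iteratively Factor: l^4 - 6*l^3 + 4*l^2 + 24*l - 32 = (l + 2)*(l^3 - 8*l^2 + 20*l - 16) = (l - 2)*(l + 2)*(l^2 - 6*l + 8) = (l - 2)^2*(l + 2)*(l - 4)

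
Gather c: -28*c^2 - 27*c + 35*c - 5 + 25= -28*c^2 + 8*c + 20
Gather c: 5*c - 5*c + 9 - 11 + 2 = 0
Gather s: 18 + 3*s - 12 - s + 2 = 2*s + 8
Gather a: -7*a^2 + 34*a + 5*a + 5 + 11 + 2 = -7*a^2 + 39*a + 18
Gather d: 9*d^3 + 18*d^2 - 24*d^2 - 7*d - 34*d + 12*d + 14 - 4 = 9*d^3 - 6*d^2 - 29*d + 10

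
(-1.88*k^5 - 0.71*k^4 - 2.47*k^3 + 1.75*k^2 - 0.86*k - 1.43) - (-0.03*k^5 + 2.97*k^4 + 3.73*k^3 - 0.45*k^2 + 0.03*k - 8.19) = -1.85*k^5 - 3.68*k^4 - 6.2*k^3 + 2.2*k^2 - 0.89*k + 6.76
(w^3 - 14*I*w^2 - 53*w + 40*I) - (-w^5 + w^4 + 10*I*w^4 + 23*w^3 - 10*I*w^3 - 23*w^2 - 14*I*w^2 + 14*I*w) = w^5 - w^4 - 10*I*w^4 - 22*w^3 + 10*I*w^3 + 23*w^2 - 53*w - 14*I*w + 40*I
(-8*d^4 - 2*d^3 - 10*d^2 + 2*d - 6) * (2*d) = -16*d^5 - 4*d^4 - 20*d^3 + 4*d^2 - 12*d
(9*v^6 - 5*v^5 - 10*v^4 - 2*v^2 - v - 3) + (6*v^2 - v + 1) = 9*v^6 - 5*v^5 - 10*v^4 + 4*v^2 - 2*v - 2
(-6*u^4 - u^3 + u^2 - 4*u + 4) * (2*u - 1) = -12*u^5 + 4*u^4 + 3*u^3 - 9*u^2 + 12*u - 4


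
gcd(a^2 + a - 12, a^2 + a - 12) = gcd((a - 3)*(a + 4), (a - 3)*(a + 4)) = a^2 + a - 12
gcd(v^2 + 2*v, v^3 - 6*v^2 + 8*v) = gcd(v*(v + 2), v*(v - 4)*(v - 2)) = v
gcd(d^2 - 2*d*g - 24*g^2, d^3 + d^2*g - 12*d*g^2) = d + 4*g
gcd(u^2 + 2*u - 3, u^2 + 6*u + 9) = u + 3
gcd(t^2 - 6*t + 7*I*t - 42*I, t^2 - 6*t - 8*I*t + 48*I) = t - 6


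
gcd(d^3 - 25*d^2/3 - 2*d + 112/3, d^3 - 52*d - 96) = d^2 - 6*d - 16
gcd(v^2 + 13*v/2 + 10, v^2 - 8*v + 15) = 1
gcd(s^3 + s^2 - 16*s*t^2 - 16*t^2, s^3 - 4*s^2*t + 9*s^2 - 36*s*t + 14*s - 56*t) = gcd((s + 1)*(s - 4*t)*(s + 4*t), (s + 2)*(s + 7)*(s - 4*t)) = s - 4*t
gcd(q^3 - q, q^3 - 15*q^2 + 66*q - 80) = 1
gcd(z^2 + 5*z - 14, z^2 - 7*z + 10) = z - 2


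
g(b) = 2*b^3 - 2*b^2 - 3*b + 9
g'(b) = 6*b^2 - 4*b - 3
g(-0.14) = 9.38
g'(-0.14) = -2.32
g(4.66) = 153.98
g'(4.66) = 108.65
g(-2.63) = -33.33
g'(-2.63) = 49.02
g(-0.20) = 9.50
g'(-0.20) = -1.96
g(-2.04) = -10.18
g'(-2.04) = 30.13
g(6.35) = 421.40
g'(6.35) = 213.54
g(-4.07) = -146.76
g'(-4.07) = 112.67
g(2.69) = 25.39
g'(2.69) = 29.66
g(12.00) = 3141.00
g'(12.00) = 813.00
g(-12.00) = -3699.00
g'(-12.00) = 909.00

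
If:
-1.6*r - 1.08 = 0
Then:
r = -0.68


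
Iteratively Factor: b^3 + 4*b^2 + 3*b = (b + 3)*(b^2 + b) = b*(b + 3)*(b + 1)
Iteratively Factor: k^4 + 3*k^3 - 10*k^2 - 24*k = (k)*(k^3 + 3*k^2 - 10*k - 24) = k*(k + 4)*(k^2 - k - 6) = k*(k - 3)*(k + 4)*(k + 2)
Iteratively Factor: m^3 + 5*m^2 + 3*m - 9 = (m - 1)*(m^2 + 6*m + 9) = (m - 1)*(m + 3)*(m + 3)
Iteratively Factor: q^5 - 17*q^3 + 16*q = (q - 1)*(q^4 + q^3 - 16*q^2 - 16*q) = (q - 4)*(q - 1)*(q^3 + 5*q^2 + 4*q) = (q - 4)*(q - 1)*(q + 1)*(q^2 + 4*q) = q*(q - 4)*(q - 1)*(q + 1)*(q + 4)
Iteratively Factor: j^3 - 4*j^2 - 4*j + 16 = (j - 4)*(j^2 - 4) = (j - 4)*(j + 2)*(j - 2)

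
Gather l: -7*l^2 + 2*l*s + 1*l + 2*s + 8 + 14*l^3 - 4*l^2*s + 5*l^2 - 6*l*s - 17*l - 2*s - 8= 14*l^3 + l^2*(-4*s - 2) + l*(-4*s - 16)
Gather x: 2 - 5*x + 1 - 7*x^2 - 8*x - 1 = -7*x^2 - 13*x + 2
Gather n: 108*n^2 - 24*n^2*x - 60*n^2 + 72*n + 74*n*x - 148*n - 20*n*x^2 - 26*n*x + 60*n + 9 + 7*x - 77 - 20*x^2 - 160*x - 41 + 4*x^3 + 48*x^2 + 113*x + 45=n^2*(48 - 24*x) + n*(-20*x^2 + 48*x - 16) + 4*x^3 + 28*x^2 - 40*x - 64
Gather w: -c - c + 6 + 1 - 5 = 2 - 2*c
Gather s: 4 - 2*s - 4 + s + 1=1 - s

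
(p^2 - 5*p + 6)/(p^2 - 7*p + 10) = (p - 3)/(p - 5)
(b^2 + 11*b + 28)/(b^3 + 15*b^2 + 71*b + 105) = (b + 4)/(b^2 + 8*b + 15)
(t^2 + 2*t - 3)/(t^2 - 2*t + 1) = (t + 3)/(t - 1)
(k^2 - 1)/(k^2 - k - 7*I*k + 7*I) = (k + 1)/(k - 7*I)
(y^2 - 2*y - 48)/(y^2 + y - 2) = (y^2 - 2*y - 48)/(y^2 + y - 2)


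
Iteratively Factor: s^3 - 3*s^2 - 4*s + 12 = (s - 2)*(s^2 - s - 6) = (s - 3)*(s - 2)*(s + 2)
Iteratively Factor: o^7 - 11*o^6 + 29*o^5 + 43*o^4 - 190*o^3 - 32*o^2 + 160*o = (o - 5)*(o^6 - 6*o^5 - o^4 + 38*o^3 - 32*o) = (o - 5)*(o - 4)*(o^5 - 2*o^4 - 9*o^3 + 2*o^2 + 8*o) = o*(o - 5)*(o - 4)*(o^4 - 2*o^3 - 9*o^2 + 2*o + 8) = o*(o - 5)*(o - 4)^2*(o^3 + 2*o^2 - o - 2) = o*(o - 5)*(o - 4)^2*(o + 1)*(o^2 + o - 2) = o*(o - 5)*(o - 4)^2*(o - 1)*(o + 1)*(o + 2)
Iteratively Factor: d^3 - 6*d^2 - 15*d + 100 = (d - 5)*(d^2 - d - 20) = (d - 5)*(d + 4)*(d - 5)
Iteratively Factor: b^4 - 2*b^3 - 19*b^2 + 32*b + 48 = (b + 1)*(b^3 - 3*b^2 - 16*b + 48) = (b + 1)*(b + 4)*(b^2 - 7*b + 12) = (b - 4)*(b + 1)*(b + 4)*(b - 3)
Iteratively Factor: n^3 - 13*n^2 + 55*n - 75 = (n - 5)*(n^2 - 8*n + 15) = (n - 5)*(n - 3)*(n - 5)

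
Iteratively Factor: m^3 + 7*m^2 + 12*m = (m + 4)*(m^2 + 3*m) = m*(m + 4)*(m + 3)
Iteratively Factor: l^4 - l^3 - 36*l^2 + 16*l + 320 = (l - 5)*(l^3 + 4*l^2 - 16*l - 64) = (l - 5)*(l + 4)*(l^2 - 16) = (l - 5)*(l - 4)*(l + 4)*(l + 4)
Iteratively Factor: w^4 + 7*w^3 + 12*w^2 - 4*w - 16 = (w + 4)*(w^3 + 3*w^2 - 4) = (w + 2)*(w + 4)*(w^2 + w - 2) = (w - 1)*(w + 2)*(w + 4)*(w + 2)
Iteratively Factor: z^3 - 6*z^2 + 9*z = (z)*(z^2 - 6*z + 9) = z*(z - 3)*(z - 3)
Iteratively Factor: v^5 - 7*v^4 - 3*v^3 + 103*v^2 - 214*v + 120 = (v - 3)*(v^4 - 4*v^3 - 15*v^2 + 58*v - 40) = (v - 3)*(v - 1)*(v^3 - 3*v^2 - 18*v + 40) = (v - 3)*(v - 2)*(v - 1)*(v^2 - v - 20) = (v - 3)*(v - 2)*(v - 1)*(v + 4)*(v - 5)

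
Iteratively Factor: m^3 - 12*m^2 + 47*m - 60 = (m - 4)*(m^2 - 8*m + 15) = (m - 5)*(m - 4)*(m - 3)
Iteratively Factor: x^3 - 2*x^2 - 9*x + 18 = (x - 2)*(x^2 - 9) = (x - 2)*(x + 3)*(x - 3)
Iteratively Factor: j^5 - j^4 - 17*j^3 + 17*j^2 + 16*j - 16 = (j - 1)*(j^4 - 17*j^2 + 16) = (j - 1)*(j + 4)*(j^3 - 4*j^2 - j + 4) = (j - 1)*(j + 1)*(j + 4)*(j^2 - 5*j + 4) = (j - 4)*(j - 1)*(j + 1)*(j + 4)*(j - 1)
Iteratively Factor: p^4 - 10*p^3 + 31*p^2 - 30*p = (p - 2)*(p^3 - 8*p^2 + 15*p) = p*(p - 2)*(p^2 - 8*p + 15) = p*(p - 3)*(p - 2)*(p - 5)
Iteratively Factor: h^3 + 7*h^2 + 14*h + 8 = (h + 4)*(h^2 + 3*h + 2) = (h + 2)*(h + 4)*(h + 1)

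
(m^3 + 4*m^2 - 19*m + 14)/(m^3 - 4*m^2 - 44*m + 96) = (m^2 + 6*m - 7)/(m^2 - 2*m - 48)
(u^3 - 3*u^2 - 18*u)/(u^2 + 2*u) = (u^2 - 3*u - 18)/(u + 2)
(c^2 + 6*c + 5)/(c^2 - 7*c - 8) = (c + 5)/(c - 8)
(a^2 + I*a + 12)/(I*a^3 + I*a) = (-I*a^2 + a - 12*I)/(a^3 + a)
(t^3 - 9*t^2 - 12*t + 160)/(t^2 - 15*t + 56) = (t^2 - t - 20)/(t - 7)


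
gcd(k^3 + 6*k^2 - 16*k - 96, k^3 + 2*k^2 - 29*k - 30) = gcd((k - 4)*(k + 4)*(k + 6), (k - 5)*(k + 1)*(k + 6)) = k + 6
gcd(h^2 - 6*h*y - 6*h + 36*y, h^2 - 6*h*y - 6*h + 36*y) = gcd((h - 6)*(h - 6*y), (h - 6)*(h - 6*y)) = -h^2 + 6*h*y + 6*h - 36*y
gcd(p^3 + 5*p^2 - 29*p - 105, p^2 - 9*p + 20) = p - 5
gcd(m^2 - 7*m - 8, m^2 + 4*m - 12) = 1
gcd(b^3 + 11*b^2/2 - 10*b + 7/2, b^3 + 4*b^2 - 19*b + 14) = b^2 + 6*b - 7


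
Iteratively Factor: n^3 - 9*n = (n - 3)*(n^2 + 3*n) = n*(n - 3)*(n + 3)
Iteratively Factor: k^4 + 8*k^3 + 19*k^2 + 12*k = (k + 4)*(k^3 + 4*k^2 + 3*k) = (k + 1)*(k + 4)*(k^2 + 3*k) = (k + 1)*(k + 3)*(k + 4)*(k)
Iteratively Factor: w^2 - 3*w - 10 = (w - 5)*(w + 2)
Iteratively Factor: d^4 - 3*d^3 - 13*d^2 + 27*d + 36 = (d + 1)*(d^3 - 4*d^2 - 9*d + 36) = (d - 4)*(d + 1)*(d^2 - 9) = (d - 4)*(d - 3)*(d + 1)*(d + 3)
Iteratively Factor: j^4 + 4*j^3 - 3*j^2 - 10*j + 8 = (j + 2)*(j^3 + 2*j^2 - 7*j + 4) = (j - 1)*(j + 2)*(j^2 + 3*j - 4) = (j - 1)*(j + 2)*(j + 4)*(j - 1)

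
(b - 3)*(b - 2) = b^2 - 5*b + 6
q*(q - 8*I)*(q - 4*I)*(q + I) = q^4 - 11*I*q^3 - 20*q^2 - 32*I*q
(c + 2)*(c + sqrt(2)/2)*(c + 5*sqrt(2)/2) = c^3 + 2*c^2 + 3*sqrt(2)*c^2 + 5*c/2 + 6*sqrt(2)*c + 5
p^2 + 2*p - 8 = (p - 2)*(p + 4)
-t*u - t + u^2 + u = (-t + u)*(u + 1)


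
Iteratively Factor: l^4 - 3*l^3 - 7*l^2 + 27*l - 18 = (l - 3)*(l^3 - 7*l + 6) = (l - 3)*(l - 1)*(l^2 + l - 6) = (l - 3)*(l - 1)*(l + 3)*(l - 2)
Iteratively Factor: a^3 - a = (a - 1)*(a^2 + a) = a*(a - 1)*(a + 1)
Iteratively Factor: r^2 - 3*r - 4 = (r + 1)*(r - 4)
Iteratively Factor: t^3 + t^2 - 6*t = (t + 3)*(t^2 - 2*t) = (t - 2)*(t + 3)*(t)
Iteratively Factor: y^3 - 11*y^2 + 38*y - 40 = (y - 4)*(y^2 - 7*y + 10) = (y - 4)*(y - 2)*(y - 5)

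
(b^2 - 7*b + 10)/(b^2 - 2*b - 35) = (-b^2 + 7*b - 10)/(-b^2 + 2*b + 35)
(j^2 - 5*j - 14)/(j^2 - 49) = (j + 2)/(j + 7)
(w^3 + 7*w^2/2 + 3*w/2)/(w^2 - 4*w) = (2*w^2 + 7*w + 3)/(2*(w - 4))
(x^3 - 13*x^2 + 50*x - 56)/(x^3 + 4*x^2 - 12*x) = (x^2 - 11*x + 28)/(x*(x + 6))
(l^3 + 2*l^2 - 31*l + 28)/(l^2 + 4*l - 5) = (l^2 + 3*l - 28)/(l + 5)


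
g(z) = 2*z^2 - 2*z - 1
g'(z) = 4*z - 2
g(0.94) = -1.11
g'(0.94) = 1.76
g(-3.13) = 24.85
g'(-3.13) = -14.52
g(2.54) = 6.82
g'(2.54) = 8.16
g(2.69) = 8.09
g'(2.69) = 8.76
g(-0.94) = 2.65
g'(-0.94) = -5.76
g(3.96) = 22.44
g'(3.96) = 13.84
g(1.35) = -0.05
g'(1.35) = 3.40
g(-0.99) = 2.94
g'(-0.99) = -5.96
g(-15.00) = 479.00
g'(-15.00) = -62.00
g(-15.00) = 479.00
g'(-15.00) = -62.00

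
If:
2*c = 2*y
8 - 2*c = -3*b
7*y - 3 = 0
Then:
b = -50/21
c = 3/7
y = 3/7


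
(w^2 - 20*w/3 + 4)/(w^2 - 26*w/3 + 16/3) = (w - 6)/(w - 8)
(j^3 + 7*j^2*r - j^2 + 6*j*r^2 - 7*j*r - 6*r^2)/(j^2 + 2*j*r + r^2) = (j^2 + 6*j*r - j - 6*r)/(j + r)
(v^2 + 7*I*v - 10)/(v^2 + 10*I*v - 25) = (v + 2*I)/(v + 5*I)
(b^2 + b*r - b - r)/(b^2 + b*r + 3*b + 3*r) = (b - 1)/(b + 3)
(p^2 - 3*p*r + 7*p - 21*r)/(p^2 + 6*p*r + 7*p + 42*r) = (p - 3*r)/(p + 6*r)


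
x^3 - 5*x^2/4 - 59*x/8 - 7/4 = (x - 7/2)*(x + 1/4)*(x + 2)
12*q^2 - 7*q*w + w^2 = (-4*q + w)*(-3*q + w)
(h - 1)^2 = h^2 - 2*h + 1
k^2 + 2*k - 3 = (k - 1)*(k + 3)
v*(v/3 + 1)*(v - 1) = v^3/3 + 2*v^2/3 - v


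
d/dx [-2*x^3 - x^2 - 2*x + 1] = -6*x^2 - 2*x - 2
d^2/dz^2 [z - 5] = 0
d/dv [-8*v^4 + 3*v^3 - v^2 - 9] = v*(-32*v^2 + 9*v - 2)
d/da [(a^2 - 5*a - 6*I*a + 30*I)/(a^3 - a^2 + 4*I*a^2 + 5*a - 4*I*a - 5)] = (-a^4 + a^3*(10 + 12*I) + a^2*(-24 - 80*I) + a*(230 + 60*I) - 95 - 120*I)/(a^6 + a^5*(-2 + 8*I) + a^4*(-5 - 16*I) + a^3*(12 + 48*I) + a^2*(19 - 80*I) + a*(-50 + 40*I) + 25)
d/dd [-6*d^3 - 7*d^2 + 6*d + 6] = -18*d^2 - 14*d + 6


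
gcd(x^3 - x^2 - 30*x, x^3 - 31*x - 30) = x^2 - x - 30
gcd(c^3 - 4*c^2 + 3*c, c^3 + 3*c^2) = c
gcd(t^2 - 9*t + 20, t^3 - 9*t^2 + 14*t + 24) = t - 4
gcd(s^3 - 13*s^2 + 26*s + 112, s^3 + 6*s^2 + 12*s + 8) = s + 2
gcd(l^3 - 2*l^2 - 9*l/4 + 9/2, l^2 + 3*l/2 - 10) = 1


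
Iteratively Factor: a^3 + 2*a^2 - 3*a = (a - 1)*(a^2 + 3*a) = (a - 1)*(a + 3)*(a)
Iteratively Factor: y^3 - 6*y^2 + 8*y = (y)*(y^2 - 6*y + 8) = y*(y - 2)*(y - 4)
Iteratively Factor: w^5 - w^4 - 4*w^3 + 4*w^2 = (w - 2)*(w^4 + w^3 - 2*w^2) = w*(w - 2)*(w^3 + w^2 - 2*w) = w*(w - 2)*(w - 1)*(w^2 + 2*w) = w*(w - 2)*(w - 1)*(w + 2)*(w)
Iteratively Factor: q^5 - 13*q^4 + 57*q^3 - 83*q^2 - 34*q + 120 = (q - 3)*(q^4 - 10*q^3 + 27*q^2 - 2*q - 40) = (q - 5)*(q - 3)*(q^3 - 5*q^2 + 2*q + 8) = (q - 5)*(q - 3)*(q - 2)*(q^2 - 3*q - 4) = (q - 5)*(q - 3)*(q - 2)*(q + 1)*(q - 4)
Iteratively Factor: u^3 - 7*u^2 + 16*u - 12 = (u - 3)*(u^2 - 4*u + 4) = (u - 3)*(u - 2)*(u - 2)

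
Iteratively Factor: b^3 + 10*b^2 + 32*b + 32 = (b + 2)*(b^2 + 8*b + 16) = (b + 2)*(b + 4)*(b + 4)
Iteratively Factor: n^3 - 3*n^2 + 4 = (n + 1)*(n^2 - 4*n + 4) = (n - 2)*(n + 1)*(n - 2)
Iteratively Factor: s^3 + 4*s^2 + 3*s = (s)*(s^2 + 4*s + 3) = s*(s + 1)*(s + 3)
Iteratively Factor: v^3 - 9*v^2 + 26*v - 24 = (v - 3)*(v^2 - 6*v + 8) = (v - 4)*(v - 3)*(v - 2)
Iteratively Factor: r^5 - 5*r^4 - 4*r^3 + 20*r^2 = (r - 5)*(r^4 - 4*r^2) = r*(r - 5)*(r^3 - 4*r) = r*(r - 5)*(r - 2)*(r^2 + 2*r) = r*(r - 5)*(r - 2)*(r + 2)*(r)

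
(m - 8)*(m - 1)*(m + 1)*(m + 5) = m^4 - 3*m^3 - 41*m^2 + 3*m + 40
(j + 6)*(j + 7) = j^2 + 13*j + 42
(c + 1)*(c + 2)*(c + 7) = c^3 + 10*c^2 + 23*c + 14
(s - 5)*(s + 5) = s^2 - 25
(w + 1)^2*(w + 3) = w^3 + 5*w^2 + 7*w + 3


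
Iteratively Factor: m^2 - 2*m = (m - 2)*(m)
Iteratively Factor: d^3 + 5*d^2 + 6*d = (d)*(d^2 + 5*d + 6) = d*(d + 3)*(d + 2)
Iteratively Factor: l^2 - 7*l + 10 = (l - 2)*(l - 5)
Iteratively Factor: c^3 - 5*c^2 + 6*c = (c)*(c^2 - 5*c + 6) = c*(c - 2)*(c - 3)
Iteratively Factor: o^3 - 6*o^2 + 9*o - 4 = (o - 1)*(o^2 - 5*o + 4) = (o - 1)^2*(o - 4)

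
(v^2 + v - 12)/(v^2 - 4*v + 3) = (v + 4)/(v - 1)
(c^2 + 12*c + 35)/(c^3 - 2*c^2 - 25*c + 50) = (c + 7)/(c^2 - 7*c + 10)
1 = 1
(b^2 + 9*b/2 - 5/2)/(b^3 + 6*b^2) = (2*b^2 + 9*b - 5)/(2*b^2*(b + 6))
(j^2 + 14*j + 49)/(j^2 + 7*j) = (j + 7)/j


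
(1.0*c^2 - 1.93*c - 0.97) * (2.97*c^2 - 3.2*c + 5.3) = 2.97*c^4 - 8.9321*c^3 + 8.5951*c^2 - 7.125*c - 5.141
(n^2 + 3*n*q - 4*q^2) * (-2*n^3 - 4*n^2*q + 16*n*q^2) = -2*n^5 - 10*n^4*q + 12*n^3*q^2 + 64*n^2*q^3 - 64*n*q^4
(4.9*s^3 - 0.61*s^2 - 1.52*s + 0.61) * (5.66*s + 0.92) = 27.734*s^4 + 1.0554*s^3 - 9.1644*s^2 + 2.0542*s + 0.5612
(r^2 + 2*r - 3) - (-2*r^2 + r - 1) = 3*r^2 + r - 2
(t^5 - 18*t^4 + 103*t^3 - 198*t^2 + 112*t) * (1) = t^5 - 18*t^4 + 103*t^3 - 198*t^2 + 112*t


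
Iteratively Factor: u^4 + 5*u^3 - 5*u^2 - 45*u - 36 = (u - 3)*(u^3 + 8*u^2 + 19*u + 12) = (u - 3)*(u + 3)*(u^2 + 5*u + 4) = (u - 3)*(u + 3)*(u + 4)*(u + 1)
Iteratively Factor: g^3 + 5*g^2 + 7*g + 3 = (g + 1)*(g^2 + 4*g + 3) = (g + 1)^2*(g + 3)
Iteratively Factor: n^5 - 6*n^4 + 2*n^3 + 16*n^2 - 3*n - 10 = (n + 1)*(n^4 - 7*n^3 + 9*n^2 + 7*n - 10) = (n - 2)*(n + 1)*(n^3 - 5*n^2 - n + 5) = (n - 5)*(n - 2)*(n + 1)*(n^2 - 1) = (n - 5)*(n - 2)*(n - 1)*(n + 1)*(n + 1)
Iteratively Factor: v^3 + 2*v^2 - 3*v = (v)*(v^2 + 2*v - 3) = v*(v - 1)*(v + 3)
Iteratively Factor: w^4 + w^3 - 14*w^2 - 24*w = (w + 3)*(w^3 - 2*w^2 - 8*w) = (w - 4)*(w + 3)*(w^2 + 2*w) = (w - 4)*(w + 2)*(w + 3)*(w)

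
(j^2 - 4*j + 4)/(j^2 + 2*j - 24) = (j^2 - 4*j + 4)/(j^2 + 2*j - 24)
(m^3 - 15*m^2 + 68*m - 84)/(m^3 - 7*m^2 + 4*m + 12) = (m - 7)/(m + 1)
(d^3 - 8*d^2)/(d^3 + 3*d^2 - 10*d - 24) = d^2*(d - 8)/(d^3 + 3*d^2 - 10*d - 24)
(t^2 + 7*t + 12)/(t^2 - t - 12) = (t + 4)/(t - 4)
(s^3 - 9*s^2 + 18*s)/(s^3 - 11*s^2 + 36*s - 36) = s/(s - 2)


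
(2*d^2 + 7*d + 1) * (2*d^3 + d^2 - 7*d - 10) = 4*d^5 + 16*d^4 - 5*d^3 - 68*d^2 - 77*d - 10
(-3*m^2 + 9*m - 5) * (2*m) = -6*m^3 + 18*m^2 - 10*m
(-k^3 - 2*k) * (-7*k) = 7*k^4 + 14*k^2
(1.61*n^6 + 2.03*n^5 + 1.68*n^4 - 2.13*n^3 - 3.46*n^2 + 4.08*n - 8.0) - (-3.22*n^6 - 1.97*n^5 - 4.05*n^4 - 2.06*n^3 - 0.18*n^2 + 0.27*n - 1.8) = 4.83*n^6 + 4.0*n^5 + 5.73*n^4 - 0.0699999999999998*n^3 - 3.28*n^2 + 3.81*n - 6.2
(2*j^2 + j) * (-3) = -6*j^2 - 3*j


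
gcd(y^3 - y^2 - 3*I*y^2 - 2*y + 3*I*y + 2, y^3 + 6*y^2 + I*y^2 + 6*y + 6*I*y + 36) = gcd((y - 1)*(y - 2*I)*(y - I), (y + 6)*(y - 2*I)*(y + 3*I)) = y - 2*I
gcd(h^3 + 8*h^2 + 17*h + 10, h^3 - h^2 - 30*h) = h + 5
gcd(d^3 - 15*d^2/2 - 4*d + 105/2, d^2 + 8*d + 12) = 1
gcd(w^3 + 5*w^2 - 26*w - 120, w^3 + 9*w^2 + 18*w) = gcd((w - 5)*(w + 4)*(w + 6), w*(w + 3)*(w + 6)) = w + 6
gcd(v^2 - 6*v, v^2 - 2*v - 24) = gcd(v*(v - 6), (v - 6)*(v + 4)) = v - 6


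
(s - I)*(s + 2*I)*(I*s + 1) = I*s^3 + 3*I*s + 2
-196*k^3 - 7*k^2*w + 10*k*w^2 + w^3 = (-4*k + w)*(7*k + w)^2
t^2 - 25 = (t - 5)*(t + 5)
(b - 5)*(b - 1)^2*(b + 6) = b^4 - b^3 - 31*b^2 + 61*b - 30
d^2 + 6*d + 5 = (d + 1)*(d + 5)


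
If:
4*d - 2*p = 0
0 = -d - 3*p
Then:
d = 0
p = 0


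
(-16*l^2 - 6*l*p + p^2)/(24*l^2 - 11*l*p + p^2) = (2*l + p)/(-3*l + p)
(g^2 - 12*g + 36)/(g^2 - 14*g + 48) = (g - 6)/(g - 8)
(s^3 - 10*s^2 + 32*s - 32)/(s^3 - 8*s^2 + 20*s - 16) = (s - 4)/(s - 2)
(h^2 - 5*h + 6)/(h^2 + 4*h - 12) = (h - 3)/(h + 6)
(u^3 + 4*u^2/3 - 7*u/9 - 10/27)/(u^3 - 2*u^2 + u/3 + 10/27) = (3*u + 5)/(3*u - 5)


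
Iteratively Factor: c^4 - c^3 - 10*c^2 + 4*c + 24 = (c + 2)*(c^3 - 3*c^2 - 4*c + 12) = (c - 2)*(c + 2)*(c^2 - c - 6) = (c - 3)*(c - 2)*(c + 2)*(c + 2)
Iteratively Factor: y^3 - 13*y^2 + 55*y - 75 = (y - 5)*(y^2 - 8*y + 15) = (y - 5)^2*(y - 3)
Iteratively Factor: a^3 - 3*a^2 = (a)*(a^2 - 3*a) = a*(a - 3)*(a)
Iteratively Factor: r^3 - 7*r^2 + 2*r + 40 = (r - 5)*(r^2 - 2*r - 8) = (r - 5)*(r - 4)*(r + 2)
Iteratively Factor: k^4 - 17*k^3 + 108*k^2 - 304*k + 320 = (k - 5)*(k^3 - 12*k^2 + 48*k - 64) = (k - 5)*(k - 4)*(k^2 - 8*k + 16) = (k - 5)*(k - 4)^2*(k - 4)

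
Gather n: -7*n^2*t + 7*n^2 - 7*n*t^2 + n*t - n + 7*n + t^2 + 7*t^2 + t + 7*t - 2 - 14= n^2*(7 - 7*t) + n*(-7*t^2 + t + 6) + 8*t^2 + 8*t - 16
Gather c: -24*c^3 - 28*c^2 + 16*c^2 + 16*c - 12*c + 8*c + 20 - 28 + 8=-24*c^3 - 12*c^2 + 12*c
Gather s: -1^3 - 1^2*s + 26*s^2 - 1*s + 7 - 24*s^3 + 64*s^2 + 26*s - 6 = -24*s^3 + 90*s^2 + 24*s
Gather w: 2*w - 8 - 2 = 2*w - 10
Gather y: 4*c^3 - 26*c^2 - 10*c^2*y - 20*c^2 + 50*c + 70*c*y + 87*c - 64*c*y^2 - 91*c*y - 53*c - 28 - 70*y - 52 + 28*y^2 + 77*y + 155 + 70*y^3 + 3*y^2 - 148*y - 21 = 4*c^3 - 46*c^2 + 84*c + 70*y^3 + y^2*(31 - 64*c) + y*(-10*c^2 - 21*c - 141) + 54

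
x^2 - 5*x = x*(x - 5)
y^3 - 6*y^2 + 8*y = y*(y - 4)*(y - 2)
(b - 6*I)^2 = b^2 - 12*I*b - 36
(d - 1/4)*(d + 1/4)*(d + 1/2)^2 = d^4 + d^3 + 3*d^2/16 - d/16 - 1/64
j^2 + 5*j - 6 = (j - 1)*(j + 6)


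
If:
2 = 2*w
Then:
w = 1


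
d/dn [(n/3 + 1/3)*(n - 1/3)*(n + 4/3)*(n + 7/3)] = 4*n^3/3 + 13*n^2/3 + 94*n/27 + 23/81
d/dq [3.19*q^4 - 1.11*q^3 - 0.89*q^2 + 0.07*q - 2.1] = 12.76*q^3 - 3.33*q^2 - 1.78*q + 0.07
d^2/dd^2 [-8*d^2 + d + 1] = -16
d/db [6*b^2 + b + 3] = 12*b + 1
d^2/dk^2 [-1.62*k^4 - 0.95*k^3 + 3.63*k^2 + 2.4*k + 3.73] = -19.44*k^2 - 5.7*k + 7.26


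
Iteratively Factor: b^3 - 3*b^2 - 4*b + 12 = (b + 2)*(b^2 - 5*b + 6) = (b - 3)*(b + 2)*(b - 2)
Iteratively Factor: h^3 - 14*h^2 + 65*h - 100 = (h - 5)*(h^2 - 9*h + 20) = (h - 5)^2*(h - 4)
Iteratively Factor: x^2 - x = (x)*(x - 1)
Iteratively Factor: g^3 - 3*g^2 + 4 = (g - 2)*(g^2 - g - 2) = (g - 2)*(g + 1)*(g - 2)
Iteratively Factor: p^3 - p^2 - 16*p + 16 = (p - 1)*(p^2 - 16) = (p - 4)*(p - 1)*(p + 4)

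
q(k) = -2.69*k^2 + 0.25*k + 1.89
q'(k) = 0.25 - 5.38*k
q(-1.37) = -3.50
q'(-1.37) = 7.62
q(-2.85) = -20.67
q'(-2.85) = 15.58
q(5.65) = -82.57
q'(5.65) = -30.15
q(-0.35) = 1.47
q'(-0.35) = 2.13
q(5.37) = -74.34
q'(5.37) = -28.64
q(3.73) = -34.60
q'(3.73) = -19.82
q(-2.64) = -17.52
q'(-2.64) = 14.45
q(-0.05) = 1.87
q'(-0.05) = 0.52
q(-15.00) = -607.11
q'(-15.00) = 80.95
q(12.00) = -382.47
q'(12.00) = -64.31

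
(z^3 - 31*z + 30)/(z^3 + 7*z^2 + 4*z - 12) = (z - 5)/(z + 2)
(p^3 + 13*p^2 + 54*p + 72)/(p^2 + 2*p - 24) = (p^2 + 7*p + 12)/(p - 4)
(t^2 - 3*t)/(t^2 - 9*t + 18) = t/(t - 6)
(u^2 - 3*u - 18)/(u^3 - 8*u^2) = (u^2 - 3*u - 18)/(u^2*(u - 8))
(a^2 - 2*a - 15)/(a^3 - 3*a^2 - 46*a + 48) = (a^2 - 2*a - 15)/(a^3 - 3*a^2 - 46*a + 48)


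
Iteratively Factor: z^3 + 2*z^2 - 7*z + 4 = (z - 1)*(z^2 + 3*z - 4) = (z - 1)*(z + 4)*(z - 1)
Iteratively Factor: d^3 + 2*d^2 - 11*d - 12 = (d - 3)*(d^2 + 5*d + 4) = (d - 3)*(d + 4)*(d + 1)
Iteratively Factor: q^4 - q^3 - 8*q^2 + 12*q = (q)*(q^3 - q^2 - 8*q + 12) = q*(q - 2)*(q^2 + q - 6) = q*(q - 2)^2*(q + 3)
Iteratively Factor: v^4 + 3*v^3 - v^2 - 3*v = (v)*(v^3 + 3*v^2 - v - 3) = v*(v + 1)*(v^2 + 2*v - 3) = v*(v - 1)*(v + 1)*(v + 3)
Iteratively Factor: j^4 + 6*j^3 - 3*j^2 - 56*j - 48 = (j + 4)*(j^3 + 2*j^2 - 11*j - 12) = (j + 4)^2*(j^2 - 2*j - 3) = (j + 1)*(j + 4)^2*(j - 3)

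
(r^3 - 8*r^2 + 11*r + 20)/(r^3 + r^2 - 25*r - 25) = (r - 4)/(r + 5)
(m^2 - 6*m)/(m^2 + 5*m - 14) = m*(m - 6)/(m^2 + 5*m - 14)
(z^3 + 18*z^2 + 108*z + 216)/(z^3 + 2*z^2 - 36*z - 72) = (z^2 + 12*z + 36)/(z^2 - 4*z - 12)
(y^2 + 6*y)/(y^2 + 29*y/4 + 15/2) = 4*y/(4*y + 5)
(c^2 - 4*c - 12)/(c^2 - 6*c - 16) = (c - 6)/(c - 8)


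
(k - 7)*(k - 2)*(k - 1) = k^3 - 10*k^2 + 23*k - 14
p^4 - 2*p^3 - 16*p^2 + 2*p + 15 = (p - 5)*(p - 1)*(p + 1)*(p + 3)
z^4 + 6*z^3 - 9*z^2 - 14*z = z*(z - 2)*(z + 1)*(z + 7)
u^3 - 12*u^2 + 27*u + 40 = (u - 8)*(u - 5)*(u + 1)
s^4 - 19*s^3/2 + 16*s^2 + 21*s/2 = s*(s - 7)*(s - 3)*(s + 1/2)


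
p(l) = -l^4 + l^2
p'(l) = -4*l^3 + 2*l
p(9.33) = -7490.46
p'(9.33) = -3230.00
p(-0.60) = 0.23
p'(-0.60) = -0.34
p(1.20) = -0.63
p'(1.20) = -4.51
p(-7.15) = -2562.39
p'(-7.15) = 1447.80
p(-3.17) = -90.93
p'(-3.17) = 121.08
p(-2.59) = -38.29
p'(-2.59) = 64.32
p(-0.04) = 0.00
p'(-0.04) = -0.08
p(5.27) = -743.56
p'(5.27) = -574.91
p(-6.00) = -1260.00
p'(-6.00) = 852.00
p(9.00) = -6480.00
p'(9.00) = -2898.00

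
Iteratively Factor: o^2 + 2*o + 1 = (o + 1)*(o + 1)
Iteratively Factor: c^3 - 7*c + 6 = (c + 3)*(c^2 - 3*c + 2) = (c - 2)*(c + 3)*(c - 1)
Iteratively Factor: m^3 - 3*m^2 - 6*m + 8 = (m + 2)*(m^2 - 5*m + 4) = (m - 4)*(m + 2)*(m - 1)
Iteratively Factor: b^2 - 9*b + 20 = (b - 5)*(b - 4)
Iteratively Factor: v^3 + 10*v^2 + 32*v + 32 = (v + 4)*(v^2 + 6*v + 8) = (v + 4)^2*(v + 2)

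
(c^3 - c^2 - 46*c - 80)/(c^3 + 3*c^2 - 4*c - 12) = (c^2 - 3*c - 40)/(c^2 + c - 6)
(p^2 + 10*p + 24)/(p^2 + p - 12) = (p + 6)/(p - 3)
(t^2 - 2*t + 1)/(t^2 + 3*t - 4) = (t - 1)/(t + 4)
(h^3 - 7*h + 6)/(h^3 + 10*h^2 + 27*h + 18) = (h^2 - 3*h + 2)/(h^2 + 7*h + 6)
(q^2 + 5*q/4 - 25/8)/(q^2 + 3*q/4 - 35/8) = (4*q - 5)/(4*q - 7)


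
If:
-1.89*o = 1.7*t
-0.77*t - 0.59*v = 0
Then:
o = 0.689204974919261*v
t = -0.766233766233766*v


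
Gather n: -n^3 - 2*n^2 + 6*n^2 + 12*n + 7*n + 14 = -n^3 + 4*n^2 + 19*n + 14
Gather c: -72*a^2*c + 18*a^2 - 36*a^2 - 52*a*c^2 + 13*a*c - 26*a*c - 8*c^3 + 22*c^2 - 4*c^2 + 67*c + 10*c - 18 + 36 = -18*a^2 - 8*c^3 + c^2*(18 - 52*a) + c*(-72*a^2 - 13*a + 77) + 18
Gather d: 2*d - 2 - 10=2*d - 12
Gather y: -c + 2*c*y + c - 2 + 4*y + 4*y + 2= y*(2*c + 8)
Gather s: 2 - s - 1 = 1 - s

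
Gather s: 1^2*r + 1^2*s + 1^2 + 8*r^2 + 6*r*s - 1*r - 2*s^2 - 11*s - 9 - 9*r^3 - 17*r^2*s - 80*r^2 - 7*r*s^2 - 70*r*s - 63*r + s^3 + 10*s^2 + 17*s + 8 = -9*r^3 - 72*r^2 - 63*r + s^3 + s^2*(8 - 7*r) + s*(-17*r^2 - 64*r + 7)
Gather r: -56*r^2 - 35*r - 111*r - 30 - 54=-56*r^2 - 146*r - 84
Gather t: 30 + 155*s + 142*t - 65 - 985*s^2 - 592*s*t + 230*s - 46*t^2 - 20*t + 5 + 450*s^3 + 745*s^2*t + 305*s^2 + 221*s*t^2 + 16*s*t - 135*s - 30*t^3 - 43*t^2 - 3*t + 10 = 450*s^3 - 680*s^2 + 250*s - 30*t^3 + t^2*(221*s - 89) + t*(745*s^2 - 576*s + 119) - 20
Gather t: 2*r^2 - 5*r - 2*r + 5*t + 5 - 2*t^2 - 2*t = 2*r^2 - 7*r - 2*t^2 + 3*t + 5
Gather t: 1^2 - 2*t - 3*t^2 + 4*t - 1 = -3*t^2 + 2*t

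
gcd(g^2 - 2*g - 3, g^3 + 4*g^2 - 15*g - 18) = g^2 - 2*g - 3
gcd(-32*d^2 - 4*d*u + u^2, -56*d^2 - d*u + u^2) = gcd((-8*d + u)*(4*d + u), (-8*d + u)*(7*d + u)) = -8*d + u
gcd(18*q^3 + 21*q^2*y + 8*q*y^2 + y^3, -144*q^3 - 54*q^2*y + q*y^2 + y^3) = 3*q + y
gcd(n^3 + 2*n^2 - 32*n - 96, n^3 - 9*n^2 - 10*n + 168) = n^2 - 2*n - 24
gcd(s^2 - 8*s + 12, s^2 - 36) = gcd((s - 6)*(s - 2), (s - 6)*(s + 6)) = s - 6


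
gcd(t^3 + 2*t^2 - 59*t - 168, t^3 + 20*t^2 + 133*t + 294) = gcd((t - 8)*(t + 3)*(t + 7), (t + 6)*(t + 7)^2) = t + 7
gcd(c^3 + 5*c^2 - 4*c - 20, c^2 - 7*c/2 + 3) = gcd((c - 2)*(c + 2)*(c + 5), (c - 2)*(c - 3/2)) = c - 2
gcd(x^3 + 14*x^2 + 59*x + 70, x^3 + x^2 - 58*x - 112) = x^2 + 9*x + 14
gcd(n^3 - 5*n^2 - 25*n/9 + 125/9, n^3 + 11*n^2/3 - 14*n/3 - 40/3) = n + 5/3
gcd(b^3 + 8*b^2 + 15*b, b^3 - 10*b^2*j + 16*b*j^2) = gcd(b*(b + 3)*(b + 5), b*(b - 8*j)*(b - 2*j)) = b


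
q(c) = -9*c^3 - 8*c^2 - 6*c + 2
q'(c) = -27*c^2 - 16*c - 6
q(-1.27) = 15.15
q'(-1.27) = -29.23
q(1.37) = -44.38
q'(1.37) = -78.60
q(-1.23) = 14.02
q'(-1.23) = -27.17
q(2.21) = -147.48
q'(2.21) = -173.23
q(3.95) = -701.19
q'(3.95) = -490.47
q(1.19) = -31.64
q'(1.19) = -63.27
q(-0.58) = 4.54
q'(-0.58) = -5.80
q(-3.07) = 205.43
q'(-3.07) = -211.35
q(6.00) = -2266.00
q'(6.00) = -1074.00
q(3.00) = -331.00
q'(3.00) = -297.00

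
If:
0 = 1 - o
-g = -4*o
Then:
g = 4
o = 1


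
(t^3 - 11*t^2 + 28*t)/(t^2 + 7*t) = (t^2 - 11*t + 28)/(t + 7)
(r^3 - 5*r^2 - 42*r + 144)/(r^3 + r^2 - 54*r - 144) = (r - 3)/(r + 3)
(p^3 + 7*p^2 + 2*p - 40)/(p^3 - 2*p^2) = 1 + 9/p + 20/p^2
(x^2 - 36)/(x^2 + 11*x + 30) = (x - 6)/(x + 5)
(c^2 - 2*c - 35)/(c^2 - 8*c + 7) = (c + 5)/(c - 1)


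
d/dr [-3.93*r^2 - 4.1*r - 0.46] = -7.86*r - 4.1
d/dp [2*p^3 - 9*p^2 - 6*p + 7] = 6*p^2 - 18*p - 6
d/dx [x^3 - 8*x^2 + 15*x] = 3*x^2 - 16*x + 15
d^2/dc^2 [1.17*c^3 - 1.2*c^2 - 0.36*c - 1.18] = 7.02*c - 2.4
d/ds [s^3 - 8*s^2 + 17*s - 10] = 3*s^2 - 16*s + 17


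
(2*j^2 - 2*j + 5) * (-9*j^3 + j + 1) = -18*j^5 + 18*j^4 - 43*j^3 + 3*j + 5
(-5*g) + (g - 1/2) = -4*g - 1/2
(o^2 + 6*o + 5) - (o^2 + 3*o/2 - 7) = 9*o/2 + 12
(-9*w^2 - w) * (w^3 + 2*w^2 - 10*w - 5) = -9*w^5 - 19*w^4 + 88*w^3 + 55*w^2 + 5*w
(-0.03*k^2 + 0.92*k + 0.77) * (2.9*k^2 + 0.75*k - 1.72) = -0.087*k^4 + 2.6455*k^3 + 2.9746*k^2 - 1.0049*k - 1.3244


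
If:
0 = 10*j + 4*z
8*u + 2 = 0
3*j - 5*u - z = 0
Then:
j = -5/22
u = -1/4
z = 25/44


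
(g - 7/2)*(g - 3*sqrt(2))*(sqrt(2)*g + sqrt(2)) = sqrt(2)*g^3 - 6*g^2 - 5*sqrt(2)*g^2/2 - 7*sqrt(2)*g/2 + 15*g + 21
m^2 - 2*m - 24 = (m - 6)*(m + 4)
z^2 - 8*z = z*(z - 8)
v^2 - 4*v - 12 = (v - 6)*(v + 2)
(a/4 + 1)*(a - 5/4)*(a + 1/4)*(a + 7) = a^4/4 + 5*a^3/2 + 267*a^2/64 - 503*a/64 - 35/16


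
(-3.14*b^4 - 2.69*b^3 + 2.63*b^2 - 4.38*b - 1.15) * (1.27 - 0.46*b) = 1.4444*b^5 - 2.7504*b^4 - 4.6261*b^3 + 5.3549*b^2 - 5.0336*b - 1.4605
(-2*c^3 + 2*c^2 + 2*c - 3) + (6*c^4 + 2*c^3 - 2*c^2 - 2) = 6*c^4 + 2*c - 5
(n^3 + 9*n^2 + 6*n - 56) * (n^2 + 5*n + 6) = n^5 + 14*n^4 + 57*n^3 + 28*n^2 - 244*n - 336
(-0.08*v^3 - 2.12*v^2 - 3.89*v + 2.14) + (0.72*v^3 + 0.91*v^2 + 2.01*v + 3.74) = 0.64*v^3 - 1.21*v^2 - 1.88*v + 5.88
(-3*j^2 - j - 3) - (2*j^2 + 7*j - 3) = -5*j^2 - 8*j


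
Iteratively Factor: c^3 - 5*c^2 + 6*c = (c - 2)*(c^2 - 3*c) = (c - 3)*(c - 2)*(c)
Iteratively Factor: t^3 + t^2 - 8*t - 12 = (t - 3)*(t^2 + 4*t + 4) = (t - 3)*(t + 2)*(t + 2)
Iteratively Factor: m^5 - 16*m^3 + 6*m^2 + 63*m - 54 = (m - 2)*(m^4 + 2*m^3 - 12*m^2 - 18*m + 27) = (m - 2)*(m + 3)*(m^3 - m^2 - 9*m + 9) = (m - 2)*(m + 3)^2*(m^2 - 4*m + 3) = (m - 3)*(m - 2)*(m + 3)^2*(m - 1)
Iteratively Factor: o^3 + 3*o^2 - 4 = (o + 2)*(o^2 + o - 2) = (o + 2)^2*(o - 1)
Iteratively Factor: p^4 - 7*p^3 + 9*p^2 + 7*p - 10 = (p - 2)*(p^3 - 5*p^2 - p + 5) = (p - 2)*(p + 1)*(p^2 - 6*p + 5) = (p - 2)*(p - 1)*(p + 1)*(p - 5)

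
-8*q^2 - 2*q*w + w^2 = (-4*q + w)*(2*q + w)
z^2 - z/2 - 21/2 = (z - 7/2)*(z + 3)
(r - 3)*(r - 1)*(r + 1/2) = r^3 - 7*r^2/2 + r + 3/2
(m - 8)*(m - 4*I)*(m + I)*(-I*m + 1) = -I*m^4 - 2*m^3 + 8*I*m^3 + 16*m^2 - 7*I*m^2 + 4*m + 56*I*m - 32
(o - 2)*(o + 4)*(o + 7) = o^3 + 9*o^2 + 6*o - 56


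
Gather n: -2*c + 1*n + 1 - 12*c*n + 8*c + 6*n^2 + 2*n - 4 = 6*c + 6*n^2 + n*(3 - 12*c) - 3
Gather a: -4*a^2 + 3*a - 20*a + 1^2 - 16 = -4*a^2 - 17*a - 15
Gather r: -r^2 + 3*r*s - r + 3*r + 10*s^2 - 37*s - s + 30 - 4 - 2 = -r^2 + r*(3*s + 2) + 10*s^2 - 38*s + 24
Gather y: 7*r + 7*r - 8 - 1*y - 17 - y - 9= 14*r - 2*y - 34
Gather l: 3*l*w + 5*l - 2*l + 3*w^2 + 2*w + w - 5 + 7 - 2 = l*(3*w + 3) + 3*w^2 + 3*w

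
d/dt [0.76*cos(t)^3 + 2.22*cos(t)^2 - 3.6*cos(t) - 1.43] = (-2.28*cos(t)^2 - 4.44*cos(t) + 3.6)*sin(t)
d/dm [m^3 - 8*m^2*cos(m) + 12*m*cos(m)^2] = 8*m^2*sin(m) + 3*m^2 - 12*m*sin(2*m) - 16*m*cos(m) + 12*cos(m)^2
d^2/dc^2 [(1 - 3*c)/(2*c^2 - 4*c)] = (c*(c - 2)*(9*c - 7) + (4 - 12*c)*(c - 1)^2)/(c^3*(c - 2)^3)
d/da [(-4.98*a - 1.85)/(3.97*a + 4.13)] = (-52.494913*a - 54.610577)/(3.97*a + 4.13)^3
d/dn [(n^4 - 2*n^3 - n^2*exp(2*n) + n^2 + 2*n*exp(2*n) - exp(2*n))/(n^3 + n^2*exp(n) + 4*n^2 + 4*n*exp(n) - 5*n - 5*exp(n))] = (-n^2*exp(n) + n^2 - 4*n*exp(n) + 10*n - exp(n) - 5)/(n^2 + 10*n + 25)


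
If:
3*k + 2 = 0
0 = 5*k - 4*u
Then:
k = -2/3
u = -5/6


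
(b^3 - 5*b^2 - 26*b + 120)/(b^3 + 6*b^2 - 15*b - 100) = (b - 6)/(b + 5)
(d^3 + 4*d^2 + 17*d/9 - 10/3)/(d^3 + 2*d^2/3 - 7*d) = (9*d^2 + 9*d - 10)/(3*d*(3*d - 7))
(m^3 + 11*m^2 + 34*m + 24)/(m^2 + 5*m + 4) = m + 6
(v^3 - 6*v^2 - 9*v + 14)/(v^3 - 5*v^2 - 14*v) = (v - 1)/v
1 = 1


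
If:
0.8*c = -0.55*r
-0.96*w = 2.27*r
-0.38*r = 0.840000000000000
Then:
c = 1.52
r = -2.21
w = 5.23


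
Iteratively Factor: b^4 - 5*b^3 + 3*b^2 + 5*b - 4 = (b - 4)*(b^3 - b^2 - b + 1) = (b - 4)*(b - 1)*(b^2 - 1) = (b - 4)*(b - 1)^2*(b + 1)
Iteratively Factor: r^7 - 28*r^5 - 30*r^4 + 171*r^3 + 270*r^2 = (r + 2)*(r^6 - 2*r^5 - 24*r^4 + 18*r^3 + 135*r^2) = (r - 5)*(r + 2)*(r^5 + 3*r^4 - 9*r^3 - 27*r^2) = r*(r - 5)*(r + 2)*(r^4 + 3*r^3 - 9*r^2 - 27*r) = r*(r - 5)*(r + 2)*(r + 3)*(r^3 - 9*r) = r^2*(r - 5)*(r + 2)*(r + 3)*(r^2 - 9) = r^2*(r - 5)*(r - 3)*(r + 2)*(r + 3)*(r + 3)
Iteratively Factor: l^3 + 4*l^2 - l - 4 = (l - 1)*(l^2 + 5*l + 4) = (l - 1)*(l + 1)*(l + 4)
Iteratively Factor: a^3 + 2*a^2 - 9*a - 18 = (a - 3)*(a^2 + 5*a + 6) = (a - 3)*(a + 3)*(a + 2)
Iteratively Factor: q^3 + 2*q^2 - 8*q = (q)*(q^2 + 2*q - 8) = q*(q + 4)*(q - 2)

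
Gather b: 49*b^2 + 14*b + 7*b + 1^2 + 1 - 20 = 49*b^2 + 21*b - 18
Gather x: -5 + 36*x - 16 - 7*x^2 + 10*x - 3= -7*x^2 + 46*x - 24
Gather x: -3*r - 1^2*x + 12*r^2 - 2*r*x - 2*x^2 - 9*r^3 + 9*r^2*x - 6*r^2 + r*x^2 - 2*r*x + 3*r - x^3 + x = -9*r^3 + 6*r^2 - x^3 + x^2*(r - 2) + x*(9*r^2 - 4*r)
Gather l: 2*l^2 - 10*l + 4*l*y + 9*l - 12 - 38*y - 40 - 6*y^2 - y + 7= 2*l^2 + l*(4*y - 1) - 6*y^2 - 39*y - 45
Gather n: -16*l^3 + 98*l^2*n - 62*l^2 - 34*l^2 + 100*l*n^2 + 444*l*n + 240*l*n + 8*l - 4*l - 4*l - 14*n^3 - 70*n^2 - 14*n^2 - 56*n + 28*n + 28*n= -16*l^3 - 96*l^2 - 14*n^3 + n^2*(100*l - 84) + n*(98*l^2 + 684*l)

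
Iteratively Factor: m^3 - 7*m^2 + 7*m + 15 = (m - 3)*(m^2 - 4*m - 5) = (m - 3)*(m + 1)*(m - 5)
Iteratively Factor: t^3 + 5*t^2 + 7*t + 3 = (t + 1)*(t^2 + 4*t + 3) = (t + 1)*(t + 3)*(t + 1)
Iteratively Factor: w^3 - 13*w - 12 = (w + 3)*(w^2 - 3*w - 4) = (w - 4)*(w + 3)*(w + 1)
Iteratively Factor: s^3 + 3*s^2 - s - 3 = (s - 1)*(s^2 + 4*s + 3) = (s - 1)*(s + 3)*(s + 1)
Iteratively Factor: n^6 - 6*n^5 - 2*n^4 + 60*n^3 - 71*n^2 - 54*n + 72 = (n - 3)*(n^5 - 3*n^4 - 11*n^3 + 27*n^2 + 10*n - 24) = (n - 3)*(n - 1)*(n^4 - 2*n^3 - 13*n^2 + 14*n + 24) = (n - 3)*(n - 1)*(n + 1)*(n^3 - 3*n^2 - 10*n + 24) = (n - 4)*(n - 3)*(n - 1)*(n + 1)*(n^2 + n - 6) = (n - 4)*(n - 3)*(n - 2)*(n - 1)*(n + 1)*(n + 3)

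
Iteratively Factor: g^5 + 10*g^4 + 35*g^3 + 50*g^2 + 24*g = (g + 1)*(g^4 + 9*g^3 + 26*g^2 + 24*g) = (g + 1)*(g + 3)*(g^3 + 6*g^2 + 8*g) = g*(g + 1)*(g + 3)*(g^2 + 6*g + 8) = g*(g + 1)*(g + 3)*(g + 4)*(g + 2)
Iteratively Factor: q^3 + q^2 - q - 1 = (q + 1)*(q^2 - 1) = (q - 1)*(q + 1)*(q + 1)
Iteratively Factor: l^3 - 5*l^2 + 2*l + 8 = (l + 1)*(l^2 - 6*l + 8) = (l - 4)*(l + 1)*(l - 2)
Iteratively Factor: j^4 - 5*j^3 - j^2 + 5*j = (j)*(j^3 - 5*j^2 - j + 5) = j*(j - 5)*(j^2 - 1) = j*(j - 5)*(j - 1)*(j + 1)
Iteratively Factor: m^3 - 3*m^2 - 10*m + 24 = (m - 4)*(m^2 + m - 6) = (m - 4)*(m + 3)*(m - 2)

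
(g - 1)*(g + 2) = g^2 + g - 2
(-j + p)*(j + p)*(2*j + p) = -2*j^3 - j^2*p + 2*j*p^2 + p^3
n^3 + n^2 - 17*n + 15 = (n - 3)*(n - 1)*(n + 5)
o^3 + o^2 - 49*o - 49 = (o - 7)*(o + 1)*(o + 7)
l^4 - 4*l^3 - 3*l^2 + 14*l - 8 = (l - 4)*(l - 1)^2*(l + 2)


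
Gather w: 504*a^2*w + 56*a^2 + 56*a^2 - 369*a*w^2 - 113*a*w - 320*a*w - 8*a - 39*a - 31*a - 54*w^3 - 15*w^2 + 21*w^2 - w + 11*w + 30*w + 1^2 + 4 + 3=112*a^2 - 78*a - 54*w^3 + w^2*(6 - 369*a) + w*(504*a^2 - 433*a + 40) + 8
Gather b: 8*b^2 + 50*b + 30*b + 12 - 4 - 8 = 8*b^2 + 80*b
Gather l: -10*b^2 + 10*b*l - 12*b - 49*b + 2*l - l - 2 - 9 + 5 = -10*b^2 - 61*b + l*(10*b + 1) - 6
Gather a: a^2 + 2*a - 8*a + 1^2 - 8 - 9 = a^2 - 6*a - 16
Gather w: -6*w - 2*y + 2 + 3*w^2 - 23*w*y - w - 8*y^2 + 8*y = 3*w^2 + w*(-23*y - 7) - 8*y^2 + 6*y + 2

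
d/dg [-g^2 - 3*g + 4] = -2*g - 3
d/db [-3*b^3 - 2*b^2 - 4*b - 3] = -9*b^2 - 4*b - 4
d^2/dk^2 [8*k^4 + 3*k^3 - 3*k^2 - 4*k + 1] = 96*k^2 + 18*k - 6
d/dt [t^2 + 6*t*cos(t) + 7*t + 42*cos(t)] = -6*t*sin(t) + 2*t - 42*sin(t) + 6*cos(t) + 7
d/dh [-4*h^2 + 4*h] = 4 - 8*h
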